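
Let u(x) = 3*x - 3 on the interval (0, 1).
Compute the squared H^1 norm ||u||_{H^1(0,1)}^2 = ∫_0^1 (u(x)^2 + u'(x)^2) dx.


||u||_{H^1}^2 = 12

The H^1 norm (squared) on an interval (0, L) is
  ||u||_{H^1}^2 = ∫_0^L u(x)^2 dx + ∫_0^L u'(x)^2 dx.
Compute u'(x) = 3.
Then u(x)^2 = 9*x**2 - 18*x + 9 and u'(x)^2 = 9.
Integrate each monomial from 0 to 1 using ∫_0^1 c·x^n dx = c·1^(n+1)/(n+1):
  ∫_0^1 u(x)^2 dx = ∫_0^1 (9*x^2 - 18*x + 9) dx. Term by term:
    ∫_0^1 9*x^2 dx = 3;  ∫_0^1 -18*x dx = -9;  ∫_0^1 9 dx = 9.
  Sum: 3 − 9 + 9 = 3.
  ∫_0^1 u'(x)^2 dx = ∫_0^1 (9) dx. Term by term:
    ∫_0^1 9 dx = 9.
Adding: ||u||_{H^1}^2 = 3 + 9 = 12.


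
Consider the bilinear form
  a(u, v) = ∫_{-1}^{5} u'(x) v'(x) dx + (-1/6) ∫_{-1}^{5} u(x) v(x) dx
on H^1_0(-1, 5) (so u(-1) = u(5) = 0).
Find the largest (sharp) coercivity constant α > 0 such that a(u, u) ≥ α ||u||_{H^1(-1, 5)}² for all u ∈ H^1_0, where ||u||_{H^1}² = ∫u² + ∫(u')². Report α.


α = (-6 + π^2)/(π^2 + 36)

Coercivity of a(·,·) on H^1_0(-1, 5) means a(u, u) ≥ α ||u||_{H^1}² for every u ∈ H^1_0.
The interval has length L = 6, and Poincaré/coercivity depend only on L. Here a(u, u) = ∫(u')² + (-1/6)·∫u².
Here c = -1/6 < 0 with |c| < (π/L)² = π^2/36, so coercivity still holds. The condition a(u,u) ≥ α||u||_{H^1}² reads (1−α)∫(u')² ≥ (α−c)∫u². Any admissible α is ≤ 1 (rapidly oscillating u have ∫u²/∫(u')² → 0), and α = 1 would force 0 ≥ (1−c)∫u², impossible since c < 1; so 1−α > 0. By the sharp Poincaré inequality on H^1_0 of an interval of length L, ∫(u')² ≥ (π/L)²∫u² with equality for the first sine mode sin(π(x−x₀)/L) (x₀ the left endpoint), so the inequality holds for all u iff (1−α)(π/L)² ≥ α − c, i.e. α ≤ ((π/L)² + c)/((π/L)² + 1) = (1 + c(L/π)²)/(1 + (L/π)²). (Direct route, valid since c ≤ 0: Poincaré gives c∫u² ≥ c(L/π)²∫(u')², so a(u,u) ≥ (1 + c(L/π)²)∫(u')², while ||u||_{H^1}² ≤ (1 + (L/π)²)∫(u')²; dividing yields the same α.) With (π/L)² = π^2/36 and c = -1/6, the largest admissible constant is α = ((π/L)² + c)/((π/L)² + 1).
Simplifying, α = (-6 + π^2)/(π^2 + 36).


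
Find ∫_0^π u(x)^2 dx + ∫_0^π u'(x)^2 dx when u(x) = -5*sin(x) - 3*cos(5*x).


||u||_{H^1(0,π)}^2 = 142*π

u'(x) = 15*sin(5*x) - 5*cos(x).
Expand u² and (u')² and integrate term by term on (0, π), using: for integers n ≥ 1, ∫_0^π sin²(nx) dx = ∫_0^π cos²(nx) dx = π/2; for n ≠ n', ∫_0^π sin(nx)sin(n'x) dx = ∫_0^π cos(nx)cos(n'x) dx = 0; and by product-to-sum, ∫_0^π sin(nx)cos(n'x) dx = ½∫_0^π [sin((n+n')x) + sin((n−n')x)] dx, which is 0 when n+n' is even and 2n/(n²−n'²) when n+n' is odd (it need not vanish on (0, π)).
  u² squared terms: (-5)²·∫sin(x)² dx = 25·π/2 = 25*π/2;  (-3)²·∫cos(5x)² dx = 9·π/2 = 9*π/2.
  u² cross terms: 2·(-5)·(-3)·∫sin(x)·cos(5x) dx = 30·(0) = 0.
  So ∫_0^π u² dx = 25*π/2 + 9*π/2 + 0 = 17*π.
  (u')² squared terms: (-5)²·∫cos(x)² dx = 25·π/2 = 25*π/2;  (15)²·∫sin(5x)² dx = 225·π/2 = 225*π/2.
  (u')² cross terms: 2·(-5)·(15)·∫cos(x)·sin(5x) dx = -150·(0) = 0.
  So ∫_0^π (u')² dx = 25*π/2 + 225*π/2 + 0 = 125*π.
||u||_{H^1}^2 = (17*π) + (125*π) = 142*π.


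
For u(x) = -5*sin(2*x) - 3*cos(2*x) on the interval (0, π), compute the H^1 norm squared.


||u||_{H^1(0,π)}^2 = 85*π

u'(x) = 6*sin(2*x) - 10*cos(2*x).
Expand u² and (u')² and integrate term by term on (0, π), using: for integers n ≥ 1, ∫_0^π sin²(nx) dx = ∫_0^π cos²(nx) dx = π/2; for n ≠ n', ∫_0^π sin(nx)sin(n'x) dx = ∫_0^π cos(nx)cos(n'x) dx = 0; and by product-to-sum, ∫_0^π sin(nx)cos(n'x) dx = ½∫_0^π [sin((n+n')x) + sin((n−n')x)] dx, which is 0 when n+n' is even and 2n/(n²−n'²) when n+n' is odd (it need not vanish on (0, π)).
  u² squared terms: (-5)²·∫sin(2x)² dx = 25·π/2 = 25*π/2;  (-3)²·∫cos(2x)² dx = 9·π/2 = 9*π/2.
  u² cross terms: 2·(-5)·(-3)·∫sin(2x)·cos(2x) dx = 30·(0) = 0.
  So ∫_0^π u² dx = 25*π/2 + 9*π/2 + 0 = 17*π.
  (u')² squared terms: (-10)²·∫cos(2x)² dx = 100·π/2 = 50*π;  (6)²·∫sin(2x)² dx = 36·π/2 = 18*π.
  (u')² cross terms: 2·(-10)·(6)·∫cos(2x)·sin(2x) dx = -120·(0) = 0.
  So ∫_0^π (u')² dx = 50*π + 18*π + 0 = 68*π.
||u||_{H^1}^2 = (17*π) + (68*π) = 85*π.


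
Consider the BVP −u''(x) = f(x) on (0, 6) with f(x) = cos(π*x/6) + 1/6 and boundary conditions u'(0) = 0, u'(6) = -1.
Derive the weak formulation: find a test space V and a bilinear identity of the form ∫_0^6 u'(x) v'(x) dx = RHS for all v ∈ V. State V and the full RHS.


V = H^1(0, 6) (v unrestricted at boundary; u is determined up to an additive constant); weak form: ∫_0^6 u'v' dx = ∫_0^6 (cos(π*x/6) + 1/6) v dx − v(6) for all v ∈ V.

Multiply both sides by a test function v and integrate from 0 to 6:
  ∫_0^6 −u''(x) v(x) dx = ∫_0^6 f(x) v(x) dx.
Integrate the LHS by parts once:
  ∫_0^6 −u'' v dx = −[u'(x) v(x)]_0^6 + ∫_0^6 u'(x) v'(x) dx.
Thus ∫_0^6 u'(x) v'(x) dx = ∫_0^6 f(x) v(x) dx + [u'(x) v(x)]_0^6.
Choose V so that boundary terms are either known or forced to vanish.
u has inhomogeneous Neumann u'(0) = 0, u'(6) = -1. [u' v]_0^6 = (-1)·v(6) − (0)·v(0) = − v(6). Take V = H^1(0, 6); boundary term becomes part of RHS.
Weak formulation: find u (satisfying any essential BC) such that ∫_0^6 u'(x) v'(x) dx = ∫_0^6 f v dx − v(6) for all v ∈ V (Neumann data are natural BCs: they enter the RHS as boundary terms).
Substituting f(x) = cos(π*x/6) + 1/6, the right-hand side is ∫_0^6 (cos(π*x/6) + 1/6) v dx − v(6).
Compatibility check (pure Neumann): taking v ≡ 1 ∈ V gives 0 = ∫_0^6 f dx + (-1) − (0), i.e. ∫_0^6 f dx must equal u'(0) − u'(6) = 1. Indeed ∫_0^6 (cos(π*x/6) + 1/6) dx = 1, so the data are compatible. The solution is then unique only up to an additive constant (fix it e.g. by requiring ∫_0^6 u dx = 0).


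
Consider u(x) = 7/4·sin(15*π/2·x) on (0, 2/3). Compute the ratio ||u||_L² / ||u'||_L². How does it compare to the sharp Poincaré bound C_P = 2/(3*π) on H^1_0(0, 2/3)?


||u||_L² / ||u'||_L² = 2/(15*π) < C_P = 2/(3*π).

u(x) = 7/4·sin(15*π/2·x), so u'(x) = 105*π*cos(15*π*x/2)/8.
Writing u(x) = A·sin(kπx/L) with A = 7/4 and k = 5, use ∫_0^L sin²(kπx/L) dx = L/2 and ∫_0^L cos²(kπx/L) dx = L/2.
u² = 49/16·sin²(15*π/2·x) and (u')² = 11025*π^2/64·cos²(15*π/2·x), and each of sin², cos² integrates to L/2 = 1/3 over (0, 2/3).
∫_0^2/3 u² dx = 49/48, so ||u||_L² = 7*sqrt(3)/12.
∫_0^2/3 (u')² dx = 3675*π^2/64, so ||u'||_L² = 35*sqrt(3)*π/8.
Ratio ||u||_L² / ||u'||_L² = 2/(15*π).
Sharp Poincaré constant on H^1_0(0, 2/3) is C_P = L/π = 2/(3*π), achieved by sin(3*π/2·x).
This is the k = 5 harmonic; the ratio L/(kπ) is strictly less than C_P = L/π, consistent with the sharp inequality ||u||_L² ≤ C_P ||u'||_L².


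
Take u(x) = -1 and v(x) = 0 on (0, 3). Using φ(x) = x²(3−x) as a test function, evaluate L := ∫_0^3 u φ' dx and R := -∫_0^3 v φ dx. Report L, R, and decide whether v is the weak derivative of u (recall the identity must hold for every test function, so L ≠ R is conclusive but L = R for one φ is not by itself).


LHS = 0, RHS = 0. Yes, v = u' weakly.

u(x) = -1, classical derivative u'(x) = 0.
φ(x) = x²(3−x), so φ'(x) = 3*x*(2 - x).
Note φ(0) = φ(3) = 0, so the boundary term u·φ vanishes.
LHS = ∫_0^3 u(x) φ'(x) dx = ∫_0^3 (3*x^2 - 6*x) dx. Term by term:
  ∫_0^3 3*x^2 dx = 27;  ∫_0^3 -6*x dx = -27.
Sum: 27 − 27 = 0.
So LHS = 0.
∫_0^3 v(x) φ(x) dx = ∫_0^3 (0) dx. Term by term:
  ∫_0^3 0 dx = 0.
So RHS = -∫_0^3 v(x) φ(x) dx = 0.
LHS = RHS, so the identity holds for this test φ.
Moreover u is smooth here and v(x) = u'(x) = 0 pointwise, so the identity holds for every test function. Hence v is the weak derivative of u.


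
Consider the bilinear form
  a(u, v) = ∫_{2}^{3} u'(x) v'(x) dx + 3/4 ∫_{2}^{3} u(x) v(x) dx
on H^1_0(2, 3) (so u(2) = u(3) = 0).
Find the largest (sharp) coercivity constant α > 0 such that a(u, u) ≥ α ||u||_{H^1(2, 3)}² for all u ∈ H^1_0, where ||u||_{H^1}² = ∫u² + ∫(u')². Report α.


α = (3/4 + π^2)/(1 + π^2)

Coercivity of a(·,·) on H^1_0(2, 3) means a(u, u) ≥ α ||u||_{H^1}² for every u ∈ H^1_0.
The interval has length L = 1, and Poincaré/coercivity depend only on L. Here a(u, u) = ∫(u')² + (3/4)·∫u².
Here 0 < c = 3/4 < 1. The condition a(u,u) ≥ α||u||_{H^1}² reads (1−α)∫(u')² ≥ (α−c)∫u². Any admissible α is ≤ 1 (rapidly oscillating u have ∫u²/∫(u')² → 0), and α = 1 would force 0 ≥ (1−c)∫u², impossible since c < 1; so 1−α > 0. By the sharp Poincaré inequality on H^1_0 of an interval of length L, ∫(u')² ≥ (π/L)²∫u² with equality for the first sine mode sin(π(x−x₀)/L) (x₀ the left endpoint), so the inequality holds for all u iff (1−α)(π/L)² ≥ α − c, i.e. α ≤ ((π/L)² + c)/((π/L)² + 1) = (1 + c(L/π)²)/(1 + (L/π)²). With (π/L)² = π^2 and c = 3/4, the largest admissible constant is α = ((π/L)² + c)/((π/L)² + 1).
Simplifying, α = (3/4 + π^2)/(1 + π^2).


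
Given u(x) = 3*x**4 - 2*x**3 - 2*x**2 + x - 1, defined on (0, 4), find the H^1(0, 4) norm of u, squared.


||u||_{H^1}^2 = 40385336/105

The H^1 norm (squared) on an interval (0, L) is
  ||u||_{H^1}^2 = ∫_0^L u(x)^2 dx + ∫_0^L u'(x)^2 dx.
Compute u'(x) = 12*x**3 - 6*x**2 - 4*x + 1.
Then u(x)^2 = 9*x**8 - 12*x**7 - 8*x**6 + 14*x**5 - 6*x**4 + 5*x**2 - 2*x + 1 and u'(x)^2 = 144*x**6 - 144*x**5 - 60*x**4 + 72*x**3 + 4*x**2 - 8*x + 1.
Integrate each monomial from 0 to 4 using ∫_0^4 c·x^n dx = c·4^(n+1)/(n+1):
  ∫_0^4 u(x)^2 dx = ∫_0^4 (9*x^8 - 12*x^7 - 8*x^6 + 14*x^5 - 6*x^4 + 5*x^2 - 2*x + 1) dx. Term by term:
    ∫_0^4 9*x^8 dx = 262144;  ∫_0^4 -12*x^7 dx = -98304;  ∫_0^4 -8*x^6 dx = -131072/7;
    ∫_0^4 14*x^5 dx = 28672/3;  ∫_0^4 -6*x^4 dx = -6144/5;  ∫_0^4 5*x^2 dx = 320/3;
    ∫_0^4 -2*x dx = -16;  ∫_0^4 1 dx = 4.
  Sum: 262144 − 98304 − 131072/7 + 28672/3 − 6144/5 + 320/3 − 16 + 4 = 5373852/35.
  ∫_0^4 u'(x)^2 dx = ∫_0^4 (144*x^6 - 144*x^5 - 60*x^4 + 72*x^3 + 4*x^2 - 8*x + 1) dx. Term by term:
    ∫_0^4 144*x^6 dx = 2359296/7;  ∫_0^4 -144*x^5 dx = -98304;  ∫_0^4 -60*x^4 dx = -12288;
    ∫_0^4 72*x^3 dx = 4608;  ∫_0^4 4*x^2 dx = 256/3;  ∫_0^4 -8*x dx = -64;
    ∫_0^4 1 dx = 4.
  Sum: 2359296/7 − 98304 − 12288 + 4608 + 256/3 − 64 + 4 = 4852756/21.
Adding: ||u||_{H^1}^2 = 5373852/35 + 4852756/21 = 40385336/105.


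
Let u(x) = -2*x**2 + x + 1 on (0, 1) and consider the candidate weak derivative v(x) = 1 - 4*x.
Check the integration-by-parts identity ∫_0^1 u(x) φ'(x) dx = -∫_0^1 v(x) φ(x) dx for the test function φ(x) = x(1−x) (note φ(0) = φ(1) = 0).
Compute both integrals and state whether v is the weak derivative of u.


LHS = 1/6, RHS = 1/6. Yes, v = u' weakly.

u(x) = -2*x**2 + x + 1, classical derivative u'(x) = 1 - 4*x.
φ(x) = x(1−x), so φ'(x) = 1 - 2*x.
Note φ(0) = φ(1) = 0, so the boundary term u·φ vanishes.
LHS = ∫_0^1 u(x) φ'(x) dx = ∫_0^1 (4*x^3 - 4*x^2 - x + 1) dx. Term by term:
  ∫_0^1 4*x^3 dx = 1;  ∫_0^1 -4*x^2 dx = -4/3;  ∫_0^1 -x dx = -1/2;
  ∫_0^1 1 dx = 1.
Sum: 1 − 4/3 − 1/2 + 1 = 1/6.
So LHS = 1/6.
∫_0^1 v(x) φ(x) dx = ∫_0^1 (4*x^3 - 5*x^2 + x) dx. Term by term:
  ∫_0^1 4*x^3 dx = 1;  ∫_0^1 -5*x^2 dx = -5/3;  ∫_0^1 x dx = 1/2.
Sum: 1 − 5/3 + 1/2 = -1/6.
So RHS = -∫_0^1 v(x) φ(x) dx = 1/6.
LHS = RHS, so the identity holds for this test φ.
Moreover u is smooth here and v(x) = u'(x) = 1 - 4*x pointwise, so the identity holds for every test function. Hence v is the weak derivative of u.


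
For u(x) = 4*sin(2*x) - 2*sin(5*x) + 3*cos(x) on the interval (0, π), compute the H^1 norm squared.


||u||_{H^1(0,π)}^2 = 64 + 101*π

u'(x) = -3*sin(x) + 8*cos(2*x) - 10*cos(5*x).
Expand u² and (u')² and integrate term by term on (0, π), using: for integers n ≥ 1, ∫_0^π sin²(nx) dx = ∫_0^π cos²(nx) dx = π/2; for n ≠ n', ∫_0^π sin(nx)sin(n'x) dx = ∫_0^π cos(nx)cos(n'x) dx = 0; and by product-to-sum, ∫_0^π sin(nx)cos(n'x) dx = ½∫_0^π [sin((n+n')x) + sin((n−n')x)] dx, which is 0 when n+n' is even and 2n/(n²−n'²) when n+n' is odd (it need not vanish on (0, π)).
  u² squared terms: (-2)²·∫sin(5x)² dx = 4·π/2 = 2*π;  (3)²·∫cos(x)² dx = 9·π/2 = 9*π/2;  (4)²·∫sin(2x)² dx = 16·π/2 = 8*π.
  u² cross terms: 2·(-2)·(3)·∫sin(5x)·cos(x) dx = -12·(0) = 0;  2·(-2)·(4)·∫sin(5x)·sin(2x) dx = -16·(0) = 0;  2·(3)·(4)·∫cos(x)·sin(2x) dx = 24·(4/3) = 32.
  So ∫_0^π u² dx = 2*π + 9*π/2 + 8*π + 0 + 0 + 32 = 32 + 29*π/2.
  (u')² squared terms: (-10)²·∫cos(5x)² dx = 100·π/2 = 50*π;  (-3)²·∫sin(x)² dx = 9·π/2 = 9*π/2;  (8)²·∫cos(2x)² dx = 64·π/2 = 32*π.
  (u')² cross terms: 2·(-10)·(-3)·∫cos(5x)·sin(x) dx = 60·(0) = 0;  2·(-10)·(8)·∫cos(5x)·cos(2x) dx = -160·(0) = 0;  2·(-3)·(8)·∫sin(x)·cos(2x) dx = -48·(-2/3) = 32.
  So ∫_0^π (u')² dx = 50*π + 9*π/2 + 32*π + 0 + 0 + 32 = 32 + 173*π/2.
||u||_{H^1}^2 = (32 + 29*π/2) + (32 + 173*π/2) = 64 + 101*π.


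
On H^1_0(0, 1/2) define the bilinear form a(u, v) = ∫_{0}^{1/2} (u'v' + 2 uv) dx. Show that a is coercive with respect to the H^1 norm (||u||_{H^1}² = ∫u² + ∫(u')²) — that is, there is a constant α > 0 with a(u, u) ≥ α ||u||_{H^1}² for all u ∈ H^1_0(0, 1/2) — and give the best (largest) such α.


α = 1

Coercivity of a(·,·) on H^1_0(0, 1/2) means a(u, u) ≥ α ||u||_{H^1}² for every u ∈ H^1_0.
The interval has length L = 1/2, and Poincaré/coercivity depend only on L. Here a(u, u) = ∫(u')² + (2)·∫u².
Here c = 2 ≥ 1, so a(u,u) = ∫(u')² + c∫u² ≥ ∫(u')² + ∫u² = ||u||_{H^1}², i.e. α = 1 works. No larger α is possible: a(u,u) ≥ α||u||_{H^1}² means (1−α)∫(u')² ≥ (α−c)∫u², and for the modes u_n = sin(nπ(x−x₀)/L) (x₀ the left endpoint) one has ∫u_n²/∫(u_n')² = (L/(nπ))² → 0, so a(u_n,u_n)/||u_n||_{H^1}² → 1. Hence the optimal constant is α = 1.
Therefore α = 1.


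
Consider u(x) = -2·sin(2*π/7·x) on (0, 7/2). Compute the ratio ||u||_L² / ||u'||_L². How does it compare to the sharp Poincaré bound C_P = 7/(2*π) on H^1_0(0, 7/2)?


||u||_L² / ||u'||_L² = 7/(2*π) = C_P.

u(x) = -2·sin(2*π/7·x), so u'(x) = -4*π*cos(2*π*x/7)/7.
Writing u(x) = A·sin(kπx/L) with A = -2 and k = 1, use ∫_0^L sin²(kπx/L) dx = L/2 and ∫_0^L cos²(kπx/L) dx = L/2.
u² = 4·sin²(2*π/7·x) and (u')² = 16*π^2/49·cos²(2*π/7·x), and each of sin², cos² integrates to L/2 = 7/4 over (0, 7/2).
∫_0^7/2 u² dx = 7, so ||u||_L² = sqrt(7).
∫_0^7/2 (u')² dx = 4*π^2/7, so ||u'||_L² = 2*sqrt(7)*π/7.
Ratio ||u||_L² / ||u'||_L² = 7/(2*π).
Sharp Poincaré constant on H^1_0(0, 7/2) is C_P = L/π = 7/(2*π), achieved by sin(2*π/7·x).
This is the k = 1 eigenfunction (up to amplitude), so the ratio equals the sharp Poincaré constant exactly.


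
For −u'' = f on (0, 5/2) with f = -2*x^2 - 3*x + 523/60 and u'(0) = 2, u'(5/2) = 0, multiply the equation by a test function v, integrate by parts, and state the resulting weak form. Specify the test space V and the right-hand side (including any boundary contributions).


V = H^1(0, 5/2) (v unrestricted at boundary; u is determined up to an additive constant); weak form: ∫_0^5/2 u'v' dx = ∫_0^5/2 (-2*x^2 - 3*x + 523/60) v dx − 2·v(0) for all v ∈ V.

Multiply both sides by a test function v and integrate from 0 to 5/2:
  ∫_0^5/2 −u''(x) v(x) dx = ∫_0^5/2 f(x) v(x) dx.
Integrate the LHS by parts once:
  ∫_0^5/2 −u'' v dx = −[u'(x) v(x)]_0^5/2 + ∫_0^5/2 u'(x) v'(x) dx.
Thus ∫_0^5/2 u'(x) v'(x) dx = ∫_0^5/2 f(x) v(x) dx + [u'(x) v(x)]_0^5/2.
Choose V so that boundary terms are either known or forced to vanish.
u has inhomogeneous Neumann u'(0) = 2, u'(5/2) = 0. [u' v]_0^5/2 = (0)·v(5/2) − (2)·v(0) = − 2·v(0). Take V = H^1(0, 5/2); boundary term becomes part of RHS.
Weak formulation: find u (satisfying any essential BC) such that ∫_0^5/2 u'(x) v'(x) dx = ∫_0^5/2 f v dx − 2·v(0) for all v ∈ V (Neumann data are natural BCs: they enter the RHS as boundary terms).
Substituting f(x) = -2*x^2 - 3*x + 523/60, the right-hand side is ∫_0^5/2 (-2*x^2 - 3*x + 523/60) v dx − 2·v(0).
Compatibility check (pure Neumann): taking v ≡ 1 ∈ V gives 0 = ∫_0^5/2 f dx + (0) − (2), i.e. ∫_0^5/2 f dx must equal u'(0) − u'(5/2) = 2. Indeed ∫_0^5/2 (-2*x^2 - 3*x + 523/60) dx = 2, so the data are compatible. The solution is then unique only up to an additive constant (fix it e.g. by requiring ∫_0^5/2 u dx = 0).


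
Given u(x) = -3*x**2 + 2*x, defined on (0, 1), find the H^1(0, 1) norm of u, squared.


||u||_{H^1}^2 = 62/15

The H^1 norm (squared) on an interval (0, L) is
  ||u||_{H^1}^2 = ∫_0^L u(x)^2 dx + ∫_0^L u'(x)^2 dx.
Compute u'(x) = 2 - 6*x.
Then u(x)^2 = 9*x**4 - 12*x**3 + 4*x**2 and u'(x)^2 = 36*x**2 - 24*x + 4.
Integrate each monomial from 0 to 1 using ∫_0^1 c·x^n dx = c·1^(n+1)/(n+1):
  ∫_0^1 u(x)^2 dx = ∫_0^1 (9*x^4 - 12*x^3 + 4*x^2) dx. Term by term:
    ∫_0^1 9*x^4 dx = 9/5;  ∫_0^1 -12*x^3 dx = -3;  ∫_0^1 4*x^2 dx = 4/3.
  Sum: 9/5 − 3 + 4/3 = 2/15.
  ∫_0^1 u'(x)^2 dx = ∫_0^1 (36*x^2 - 24*x + 4) dx. Term by term:
    ∫_0^1 36*x^2 dx = 12;  ∫_0^1 -24*x dx = -12;  ∫_0^1 4 dx = 4.
  Sum: 12 − 12 + 4 = 4.
Adding: ||u||_{H^1}^2 = 2/15 + 4 = 62/15.


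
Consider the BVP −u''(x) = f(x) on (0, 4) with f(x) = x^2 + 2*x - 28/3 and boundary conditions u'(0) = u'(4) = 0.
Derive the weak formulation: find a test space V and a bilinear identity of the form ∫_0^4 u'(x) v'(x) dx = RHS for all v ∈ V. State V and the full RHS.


V = H^1(0, 4) (no boundary constraint on v; u is determined up to an additive constant); weak form: ∫_0^4 u'v' dx = ∫_0^4 (x^2 + 2*x - 28/3) v dx for all v ∈ V.

Multiply both sides by a test function v and integrate from 0 to 4:
  ∫_0^4 −u''(x) v(x) dx = ∫_0^4 f(x) v(x) dx.
Integrate the LHS by parts once:
  ∫_0^4 −u'' v dx = −[u'(x) v(x)]_0^4 + ∫_0^4 u'(x) v'(x) dx.
Thus ∫_0^4 u'(x) v'(x) dx = ∫_0^4 f(x) v(x) dx + [u'(x) v(x)]_0^4.
Choose V so that boundary terms are either known or forced to vanish.
u has homogeneous Neumann: u'(0) = u'(4) = 0. So [u' v]_0^4 = 0·v(4) − 0·v(0) = 0 for any v; take V = H^1(0, 4).
Weak formulation: find u (satisfying any essential BC) such that ∫_0^4 u'(x) v'(x) dx = ∫_0^4 f v dx for all v ∈ V (homogeneous Neumann, so boundary terms vanish).
Substituting f(x) = x^2 + 2*x - 28/3, the right-hand side is ∫_0^4 (x^2 + 2*x - 28/3) v dx.
Compatibility check (pure Neumann): taking v ≡ 1 ∈ V gives 0 = ∫_0^4 f dx + (0) − (0), i.e. ∫_0^4 f dx must equal u'(0) − u'(4) = 0. Indeed ∫_0^4 (x^2 + 2*x - 28/3) dx = 0, so the data are compatible. The solution is then unique only up to an additive constant (fix it e.g. by requiring ∫_0^4 u dx = 0).


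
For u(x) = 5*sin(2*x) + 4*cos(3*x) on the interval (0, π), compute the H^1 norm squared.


||u||_{H^1(0,π)}^2 = -320 + 285*π/2

u'(x) = -12*sin(3*x) + 10*cos(2*x).
Expand u² and (u')² and integrate term by term on (0, π), using: for integers n ≥ 1, ∫_0^π sin²(nx) dx = ∫_0^π cos²(nx) dx = π/2; for n ≠ n', ∫_0^π sin(nx)sin(n'x) dx = ∫_0^π cos(nx)cos(n'x) dx = 0; and by product-to-sum, ∫_0^π sin(nx)cos(n'x) dx = ½∫_0^π [sin((n+n')x) + sin((n−n')x)] dx, which is 0 when n+n' is even and 2n/(n²−n'²) when n+n' is odd (it need not vanish on (0, π)).
  u² squared terms: (4)²·∫cos(3x)² dx = 16·π/2 = 8*π;  (5)²·∫sin(2x)² dx = 25·π/2 = 25*π/2.
  u² cross terms: 2·(4)·(5)·∫cos(3x)·sin(2x) dx = 40·(-4/5) = -32.
  So ∫_0^π u² dx = 8*π + 25*π/2 − 32 = -32 + 41*π/2.
  (u')² squared terms: (-12)²·∫sin(3x)² dx = 144·π/2 = 72*π;  (10)²·∫cos(2x)² dx = 100·π/2 = 50*π.
  (u')² cross terms: 2·(-12)·(10)·∫sin(3x)·cos(2x) dx = -240·(6/5) = -288.
  So ∫_0^π (u')² dx = 72*π + 50*π − 288 = -288 + 122*π.
||u||_{H^1}^2 = (-32 + 41*π/2) + (-288 + 122*π) = -320 + 285*π/2.


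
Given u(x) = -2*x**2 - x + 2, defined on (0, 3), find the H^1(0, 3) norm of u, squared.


||u||_{H^1}^2 = 1947/5

The H^1 norm (squared) on an interval (0, L) is
  ||u||_{H^1}^2 = ∫_0^L u(x)^2 dx + ∫_0^L u'(x)^2 dx.
Compute u'(x) = -4*x - 1.
Then u(x)^2 = 4*x**4 + 4*x**3 - 7*x**2 - 4*x + 4 and u'(x)^2 = 16*x**2 + 8*x + 1.
Integrate each monomial from 0 to 3 using ∫_0^3 c·x^n dx = c·3^(n+1)/(n+1):
  ∫_0^3 u(x)^2 dx = ∫_0^3 (4*x^4 + 4*x^3 - 7*x^2 - 4*x + 4) dx. Term by term:
    ∫_0^3 4*x^4 dx = 972/5;  ∫_0^3 4*x^3 dx = 81;  ∫_0^3 -7*x^2 dx = -63;
    ∫_0^3 -4*x dx = -18;  ∫_0^3 4 dx = 12.
  Sum: 972/5 + 81 − 63 − 18 + 12 = 1032/5.
  ∫_0^3 u'(x)^2 dx = ∫_0^3 (16*x^2 + 8*x + 1) dx. Term by term:
    ∫_0^3 16*x^2 dx = 144;  ∫_0^3 8*x dx = 36;  ∫_0^3 1 dx = 3.
  Sum: 144 + 36 + 3 = 183.
Adding: ||u||_{H^1}^2 = 1032/5 + 183 = 1947/5.


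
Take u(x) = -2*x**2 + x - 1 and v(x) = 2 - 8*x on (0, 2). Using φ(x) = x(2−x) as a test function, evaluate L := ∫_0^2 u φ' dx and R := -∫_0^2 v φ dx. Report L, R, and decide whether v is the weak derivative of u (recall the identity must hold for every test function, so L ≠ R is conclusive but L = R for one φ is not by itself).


LHS = 4, RHS = 8. No, v is not the weak derivative of u.

u(x) = -2*x**2 + x - 1, classical derivative u'(x) = 1 - 4*x.
φ(x) = x(2−x), so φ'(x) = 2 - 2*x.
Note φ(0) = φ(2) = 0, so the boundary term u·φ vanishes.
LHS = ∫_0^2 u(x) φ'(x) dx = ∫_0^2 (4*x^3 - 6*x^2 + 4*x - 2) dx. Term by term:
  ∫_0^2 4*x^3 dx = 16;  ∫_0^2 -6*x^2 dx = -16;  ∫_0^2 4*x dx = 8;
  ∫_0^2 -2 dx = -4.
Sum: 16 − 16 + 8 − 4 = 4.
So LHS = 4.
∫_0^2 v(x) φ(x) dx = ∫_0^2 (8*x^3 - 18*x^2 + 4*x) dx. Term by term:
  ∫_0^2 8*x^3 dx = 32;  ∫_0^2 -18*x^2 dx = -48;  ∫_0^2 4*x dx = 8.
Sum: 32 − 48 + 8 = -8.
So RHS = -∫_0^2 v(x) φ(x) dx = 8.
LHS − RHS = -4 ≠ 0, so the identity fails.
(For a valid weak derivative the identity must hold for EVERY test function, in particular this one. The failure shows v is NOT the weak derivative of u.)
Correct weak derivative would be u'(x) = 1 - 4*x.


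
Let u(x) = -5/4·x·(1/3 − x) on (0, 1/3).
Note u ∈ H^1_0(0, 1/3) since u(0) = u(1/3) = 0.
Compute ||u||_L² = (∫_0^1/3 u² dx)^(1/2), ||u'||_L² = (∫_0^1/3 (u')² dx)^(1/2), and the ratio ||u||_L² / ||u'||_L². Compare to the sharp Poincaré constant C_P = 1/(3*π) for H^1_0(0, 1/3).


||u||_L² / ||u'||_L² = sqrt(10)/30 < C_P = 1/(3*π).

u(x) = -5/4·x·(1/3 − x), so u'(x) = 5*x/2 - 5/12.
u(x) = -5/4·x·(1/3 − x) vanishes at x = 0 and x = 1/3, so u ∈ H^1_0(0, 1/3). Differentiate via the product rule and integrate the resulting polynomials term by term.
  ∫_0^1/3 u² dx = ∫_0^1/3 (25*x^4/16 - 25*x^3/24 + 25*x^2/144) dx. Term by term:
    ∫_0^1/3 25*x^4/16 dx = 5/3888;  ∫_0^1/3 -25*x^3/24 dx = -25/7776;  ∫_0^1/3 25*x^2/144 dx = 25/11664.
  Sum: 5/3888 − 25/7776 + 25/11664 = 5/23328.
  ∫_0^1/3 (u')² dx = ∫_0^1/3 (25*x^2/4 - 25*x/12 + 25/144) dx. Term by term:
    ∫_0^1/3 25*x^2/4 dx = 25/324;  ∫_0^1/3 -25*x/12 dx = -25/216;  ∫_0^1/3 25/144 dx = 25/432.
  Sum: 25/324 − 25/216 + 25/432 = 25/1296.
∫_0^1/3 u² dx = 5/23328, so ||u||_L² = sqrt(10)/216.
∫_0^1/3 (u')² dx = 25/1296, so ||u'||_L² = 5/36.
Ratio ||u||_L² / ||u'||_L² = sqrt(10)/30.
Sharp Poincaré constant on H^1_0(0, 1/3) is C_P = L/π = 1/(3*π), achieved by sin(3*π·x).
A polynomial bump cannot attain the sharp Poincaré constant (only the first sine eigenfunction does), so the ratio is strictly less than C_P, consistent with ||u||_L² ≤ C_P ||u'||_L².


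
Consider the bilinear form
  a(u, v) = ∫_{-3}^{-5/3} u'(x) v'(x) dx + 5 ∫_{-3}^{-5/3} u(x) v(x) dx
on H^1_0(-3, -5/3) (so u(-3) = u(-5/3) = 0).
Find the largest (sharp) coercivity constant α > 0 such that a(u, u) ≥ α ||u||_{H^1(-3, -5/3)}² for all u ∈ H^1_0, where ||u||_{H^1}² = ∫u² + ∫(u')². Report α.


α = 1

Coercivity of a(·,·) on H^1_0(-3, -5/3) means a(u, u) ≥ α ||u||_{H^1}² for every u ∈ H^1_0.
The interval has length L = 4/3, and Poincaré/coercivity depend only on L. Here a(u, u) = ∫(u')² + (5)·∫u².
Here c = 5 ≥ 1, so a(u,u) = ∫(u')² + c∫u² ≥ ∫(u')² + ∫u² = ||u||_{H^1}², i.e. α = 1 works. No larger α is possible: a(u,u) ≥ α||u||_{H^1}² means (1−α)∫(u')² ≥ (α−c)∫u², and for the modes u_n = sin(nπ(x−x₀)/L) (x₀ the left endpoint) one has ∫u_n²/∫(u_n')² = (L/(nπ))² → 0, so a(u_n,u_n)/||u_n||_{H^1}² → 1. Hence the optimal constant is α = 1.
Therefore α = 1.


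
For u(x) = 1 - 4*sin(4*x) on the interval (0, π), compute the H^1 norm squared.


||u||_{H^1(0,π)}^2 = 137*π

u'(x) = -16*cos(4*x).
Expand u² and (u')² and integrate term by term on (0, π), using: for integers n ≥ 1, ∫_0^π sin²(nx) dx = ∫_0^π cos²(nx) dx = π/2; for n ≠ n', ∫_0^π sin(nx)sin(n'x) dx = ∫_0^π cos(nx)cos(n'x) dx = 0; and by product-to-sum, ∫_0^π sin(nx)cos(n'x) dx = ½∫_0^π [sin((n+n')x) + sin((n−n')x)] dx, which is 0 when n+n' is even and 2n/(n²−n'²) when n+n' is odd (it need not vanish on (0, π)). For the constant mode: ∫_0^π 1 dx = π, ∫_0^π cos(nx) dx = 0, ∫_0^π sin(nx) dx = (1−(−1)^n)/n.
  u² squared terms: (1)²·∫1 dx = 1·π = π;  (-4)²·∫sin(4x)² dx = 16·π/2 = 8*π.
  u² cross terms: 2·(1)·(-4)·∫1·sin(4x) dx = -8·(0) = 0.
  So ∫_0^π u² dx = π + 8*π + 0 = 9*π.
  (u')² squared terms: (-16)²·∫cos(4x)² dx = 256·π/2 = 128*π.
  So ∫_0^π (u')² dx = 128*π.
||u||_{H^1}^2 = (9*π) + (128*π) = 137*π.


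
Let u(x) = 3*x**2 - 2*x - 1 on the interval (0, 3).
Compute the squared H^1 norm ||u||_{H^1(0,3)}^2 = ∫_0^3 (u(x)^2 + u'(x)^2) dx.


||u||_{H^1}^2 = 2127/5

The H^1 norm (squared) on an interval (0, L) is
  ||u||_{H^1}^2 = ∫_0^L u(x)^2 dx + ∫_0^L u'(x)^2 dx.
Compute u'(x) = 6*x - 2.
Then u(x)^2 = 9*x**4 - 12*x**3 - 2*x**2 + 4*x + 1 and u'(x)^2 = 36*x**2 - 24*x + 4.
Integrate each monomial from 0 to 3 using ∫_0^3 c·x^n dx = c·3^(n+1)/(n+1):
  ∫_0^3 u(x)^2 dx = ∫_0^3 (9*x^4 - 12*x^3 - 2*x^2 + 4*x + 1) dx. Term by term:
    ∫_0^3 9*x^4 dx = 2187/5;  ∫_0^3 -12*x^3 dx = -243;  ∫_0^3 -2*x^2 dx = -18;
    ∫_0^3 4*x dx = 18;  ∫_0^3 1 dx = 3.
  Sum: 2187/5 − 243 − 18 + 18 + 3 = 987/5.
  ∫_0^3 u'(x)^2 dx = ∫_0^3 (36*x^2 - 24*x + 4) dx. Term by term:
    ∫_0^3 36*x^2 dx = 324;  ∫_0^3 -24*x dx = -108;  ∫_0^3 4 dx = 12.
  Sum: 324 − 108 + 12 = 228.
Adding: ||u||_{H^1}^2 = 987/5 + 228 = 2127/5.


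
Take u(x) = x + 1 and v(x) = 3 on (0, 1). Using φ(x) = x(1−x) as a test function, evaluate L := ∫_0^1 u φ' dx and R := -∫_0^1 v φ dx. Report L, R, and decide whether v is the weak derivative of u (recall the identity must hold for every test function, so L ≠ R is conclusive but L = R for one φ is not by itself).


LHS = -1/6, RHS = -1/2. No, v is not the weak derivative of u.

u(x) = x + 1, classical derivative u'(x) = 1.
φ(x) = x(1−x), so φ'(x) = 1 - 2*x.
Note φ(0) = φ(1) = 0, so the boundary term u·φ vanishes.
LHS = ∫_0^1 u(x) φ'(x) dx = ∫_0^1 (-2*x^2 - x + 1) dx. Term by term:
  ∫_0^1 -2*x^2 dx = -2/3;  ∫_0^1 -x dx = -1/2;  ∫_0^1 1 dx = 1.
Sum: -2/3 − 1/2 + 1 = -1/6.
So LHS = -1/6.
∫_0^1 v(x) φ(x) dx = ∫_0^1 (-3*x^2 + 3*x) dx. Term by term:
  ∫_0^1 -3*x^2 dx = -1;  ∫_0^1 3*x dx = 3/2.
Sum: -1 + 3/2 = 1/2.
So RHS = -∫_0^1 v(x) φ(x) dx = -1/2.
LHS − RHS = 1/3 ≠ 0, so the identity fails.
(For a valid weak derivative the identity must hold for EVERY test function, in particular this one. The failure shows v is NOT the weak derivative of u.)
Correct weak derivative would be u'(x) = 1.


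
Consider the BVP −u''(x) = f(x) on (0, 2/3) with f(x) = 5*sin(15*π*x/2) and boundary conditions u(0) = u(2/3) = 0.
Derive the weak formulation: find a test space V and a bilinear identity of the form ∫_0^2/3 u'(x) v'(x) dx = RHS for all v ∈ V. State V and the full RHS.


V = H^1_0(0, 2/3) (so v(0) = v(2/3) = 0); weak form: ∫_0^2/3 u'v' dx = ∫_0^2/3 (5*sin(15*π*x/2)) v dx for all v ∈ V.

Multiply both sides by a test function v and integrate from 0 to 2/3:
  ∫_0^2/3 −u''(x) v(x) dx = ∫_0^2/3 f(x) v(x) dx.
Integrate the LHS by parts once:
  ∫_0^2/3 −u'' v dx = −[u'(x) v(x)]_0^2/3 + ∫_0^2/3 u'(x) v'(x) dx.
Thus ∫_0^2/3 u'(x) v'(x) dx = ∫_0^2/3 f(x) v(x) dx + [u'(x) v(x)]_0^2/3.
Choose V so that boundary terms are either known or forced to vanish.
u is Dirichlet: u(0) = u(2/3) = 0. Let V = H^1_0(0, 2/3); then v(0) = v(2/3) = 0, and [u' v]_0^2/3 = 0.
Weak formulation: find u (satisfying any essential BC) such that ∫_0^2/3 u'(x) v'(x) dx = ∫_0^2/3 f v dx for all v ∈ V.
Substituting f(x) = 5*sin(15*π*x/2), the right-hand side is ∫_0^2/3 (5*sin(15*π*x/2)) v dx.


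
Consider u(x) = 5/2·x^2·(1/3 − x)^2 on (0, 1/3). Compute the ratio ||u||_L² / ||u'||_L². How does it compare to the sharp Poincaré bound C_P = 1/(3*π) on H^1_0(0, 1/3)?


||u||_L² / ||u'||_L² = sqrt(3)/18 < C_P = 1/(3*π).

u(x) = 5/2·x^2·(1/3 − x)^2, so u'(x) = 5*x*(3*x - 1)*(6*x - 1)/9.
u(x) = 5/2·x^2·(1/3 − x)^2 vanishes at x = 0 and x = 1/3, so u ∈ H^1_0(0, 1/3). Differentiate via the product rule and integrate the resulting polynomials term by term.
  ∫_0^1/3 u² dx = ∫_0^1/3 (25*x^8/4 - 25*x^7/3 + 25*x^6/6 - 25*x^5/27 + 25*x^4/324) dx. Term by term:
    ∫_0^1/3 25*x^8/4 dx = 25/708588;  ∫_0^1/3 -25*x^7/3 dx = -25/157464;  ∫_0^1/3 25*x^6/6 dx = 25/91854;
    ∫_0^1/3 -25*x^5/27 dx = -25/118098;  ∫_0^1/3 25*x^4/324 dx = 5/78732.
  Sum: 25/708588 − 25/157464 + 25/91854 − 25/118098 + 5/78732 = 5/9920232.
  ∫_0^1/3 (u')² dx = ∫_0^1/3 (100*x^6 - 100*x^5 + 325*x^4/9 - 50*x^3/9 + 25*x^2/81) dx. Term by term:
    ∫_0^1/3 100*x^6 dx = 100/15309;  ∫_0^1/3 -100*x^5 dx = -50/2187;  ∫_0^1/3 325*x^4/9 dx = 65/2187;
    ∫_0^1/3 -50*x^3/9 dx = -25/1458;  ∫_0^1/3 25*x^2/81 dx = 25/6561.
  Sum: 100/15309 − 50/2187 + 65/2187 − 25/1458 + 25/6561 = 5/91854.
∫_0^1/3 u² dx = 5/9920232, so ||u||_L² = sqrt(210)/20412.
∫_0^1/3 (u')² dx = 5/91854, so ||u'||_L² = sqrt(70)/1134.
Ratio ||u||_L² / ||u'||_L² = sqrt(3)/18.
Sharp Poincaré constant on H^1_0(0, 1/3) is C_P = L/π = 1/(3*π), achieved by sin(3*π·x).
A polynomial bump cannot attain the sharp Poincaré constant (only the first sine eigenfunction does), so the ratio is strictly less than C_P, consistent with ||u||_L² ≤ C_P ||u'||_L².


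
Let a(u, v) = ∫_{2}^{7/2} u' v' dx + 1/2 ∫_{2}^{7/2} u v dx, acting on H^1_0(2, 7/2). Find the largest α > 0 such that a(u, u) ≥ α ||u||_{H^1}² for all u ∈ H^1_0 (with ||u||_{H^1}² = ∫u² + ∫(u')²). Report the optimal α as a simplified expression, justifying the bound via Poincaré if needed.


α = (9 + 8*π^2)/(2*(9 + 4*π^2))

Coercivity of a(·,·) on H^1_0(2, 7/2) means a(u, u) ≥ α ||u||_{H^1}² for every u ∈ H^1_0.
The interval has length L = 3/2, and Poincaré/coercivity depend only on L. Here a(u, u) = ∫(u')² + (1/2)·∫u².
Here 0 < c = 1/2 < 1. The condition a(u,u) ≥ α||u||_{H^1}² reads (1−α)∫(u')² ≥ (α−c)∫u². Any admissible α is ≤ 1 (rapidly oscillating u have ∫u²/∫(u')² → 0), and α = 1 would force 0 ≥ (1−c)∫u², impossible since c < 1; so 1−α > 0. By the sharp Poincaré inequality on H^1_0 of an interval of length L, ∫(u')² ≥ (π/L)²∫u² with equality for the first sine mode sin(π(x−x₀)/L) (x₀ the left endpoint), so the inequality holds for all u iff (1−α)(π/L)² ≥ α − c, i.e. α ≤ ((π/L)² + c)/((π/L)² + 1) = (1 + c(L/π)²)/(1 + (L/π)²). With (π/L)² = 4*π^2/9 and c = 1/2, the largest admissible constant is α = ((π/L)² + c)/((π/L)² + 1).
Simplifying, α = (9 + 8*π^2)/(2*(9 + 4*π^2)).


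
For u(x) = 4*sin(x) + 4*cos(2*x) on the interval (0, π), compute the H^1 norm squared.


||u||_{H^1(0,π)}^2 = -320/3 + 56*π

u'(x) = -8*sin(2*x) + 4*cos(x).
Expand u² and (u')² and integrate term by term on (0, π), using: for integers n ≥ 1, ∫_0^π sin²(nx) dx = ∫_0^π cos²(nx) dx = π/2; for n ≠ n', ∫_0^π sin(nx)sin(n'x) dx = ∫_0^π cos(nx)cos(n'x) dx = 0; and by product-to-sum, ∫_0^π sin(nx)cos(n'x) dx = ½∫_0^π [sin((n+n')x) + sin((n−n')x)] dx, which is 0 when n+n' is even and 2n/(n²−n'²) when n+n' is odd (it need not vanish on (0, π)).
  u² squared terms: (4)²·∫cos(2x)² dx = 16·π/2 = 8*π;  (4)²·∫sin(x)² dx = 16·π/2 = 8*π.
  u² cross terms: 2·(4)·(4)·∫cos(2x)·sin(x) dx = 32·(-2/3) = -64/3.
  So ∫_0^π u² dx = 8*π + 8*π − 64/3 = -64/3 + 16*π.
  (u')² squared terms: (-8)²·∫sin(2x)² dx = 64·π/2 = 32*π;  (4)²·∫cos(x)² dx = 16·π/2 = 8*π.
  (u')² cross terms: 2·(-8)·(4)·∫sin(2x)·cos(x) dx = -64·(4/3) = -256/3.
  So ∫_0^π (u')² dx = 32*π + 8*π − 256/3 = -256/3 + 40*π.
||u||_{H^1}^2 = (-64/3 + 16*π) + (-256/3 + 40*π) = -320/3 + 56*π.


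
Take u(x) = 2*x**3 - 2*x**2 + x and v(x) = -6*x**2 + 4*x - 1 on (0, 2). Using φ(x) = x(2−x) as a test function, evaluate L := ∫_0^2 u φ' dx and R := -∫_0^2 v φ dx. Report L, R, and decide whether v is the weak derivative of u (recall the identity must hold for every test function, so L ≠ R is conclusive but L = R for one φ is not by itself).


LHS = -28/5, RHS = 28/5. No, v is not the weak derivative of u.

u(x) = 2*x**3 - 2*x**2 + x, classical derivative u'(x) = 6*x**2 - 4*x + 1.
φ(x) = x(2−x), so φ'(x) = 2 - 2*x.
Note φ(0) = φ(2) = 0, so the boundary term u·φ vanishes.
LHS = ∫_0^2 u(x) φ'(x) dx = ∫_0^2 (-4*x^4 + 8*x^3 - 6*x^2 + 2*x) dx. Term by term:
  ∫_0^2 -4*x^4 dx = -128/5;  ∫_0^2 8*x^3 dx = 32;  ∫_0^2 -6*x^2 dx = -16;
  ∫_0^2 2*x dx = 4.
Sum: -128/5 + 32 − 16 + 4 = -28/5.
So LHS = -28/5.
∫_0^2 v(x) φ(x) dx = ∫_0^2 (6*x^4 - 16*x^3 + 9*x^2 - 2*x) dx. Term by term:
  ∫_0^2 6*x^4 dx = 192/5;  ∫_0^2 -16*x^3 dx = -64;  ∫_0^2 9*x^2 dx = 24;
  ∫_0^2 -2*x dx = -4.
Sum: 192/5 − 64 + 24 − 4 = -28/5.
So RHS = -∫_0^2 v(x) φ(x) dx = 28/5.
LHS − RHS = -56/5 ≠ 0, so the identity fails.
(For a valid weak derivative the identity must hold for EVERY test function, in particular this one. The failure shows v is NOT the weak derivative of u.)
Correct weak derivative would be u'(x) = 6*x**2 - 4*x + 1.


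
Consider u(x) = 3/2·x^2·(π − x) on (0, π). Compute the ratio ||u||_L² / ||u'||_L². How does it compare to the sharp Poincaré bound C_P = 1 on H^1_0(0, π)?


||u||_L² / ||u'||_L² = sqrt(14)*π/14 < C_P = 1.

u(x) = 3/2·x^2·(π − x), so u'(x) = 3*x*(-3*x + 2*π)/2.
u(x) = 3/2·x^2·(π − x) vanishes at x = 0 and x = π, so u ∈ H^1_0(0, π). Differentiate via the product rule and integrate the resulting polynomials term by term.
  ∫_0^π u² dx = ∫_0^π (9*x^6/4 - 9*π*x^5/2 + 9*π^2*x^4/4) dx. Term by term:
    ∫_0^π 9*x^6/4 dx = 9*π^7/28;  ∫_0^π -9*π*x^5/2 dx = -3*π^7/4;  ∫_0^π 9*π^2*x^4/4 dx = 9*π^7/20.
  Sum: 9*π^7/28 − 3*π^7/4 + 9*π^7/20 = 3*π^7/140.
  ∫_0^π (u')² dx = ∫_0^π (81*x^4/4 - 27*π*x^3 + 9*π^2*x^2) dx. Term by term:
    ∫_0^π 81*x^4/4 dx = 81*π^5/20;  ∫_0^π -27*π*x^3 dx = -27*π^5/4;  ∫_0^π 9*π^2*x^2 dx = 3*π^5.
  Sum: 81*π^5/20 − 27*π^5/4 + 3*π^5 = 3*π^5/10.
∫_0^π u² dx = 3*π^7/140, so ||u||_L² = sqrt(105)*π^(7/2)/70.
∫_0^π (u')² dx = 3*π^5/10, so ||u'||_L² = sqrt(30)*π^(5/2)/10.
Ratio ||u||_L² / ||u'||_L² = sqrt(14)*π/14.
Sharp Poincaré constant on H^1_0(0, π) is C_P = L/π = 1, achieved by sin(x).
A polynomial bump cannot attain the sharp Poincaré constant (only the first sine eigenfunction does), so the ratio is strictly less than C_P, consistent with ||u||_L² ≤ C_P ||u'||_L².


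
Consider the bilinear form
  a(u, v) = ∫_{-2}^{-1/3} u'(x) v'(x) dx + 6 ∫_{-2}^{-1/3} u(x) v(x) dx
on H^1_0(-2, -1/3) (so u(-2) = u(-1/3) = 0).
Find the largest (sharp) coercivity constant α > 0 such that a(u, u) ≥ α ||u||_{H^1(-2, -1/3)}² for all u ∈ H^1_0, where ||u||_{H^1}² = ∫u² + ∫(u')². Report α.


α = 1

Coercivity of a(·,·) on H^1_0(-2, -1/3) means a(u, u) ≥ α ||u||_{H^1}² for every u ∈ H^1_0.
The interval has length L = 5/3, and Poincaré/coercivity depend only on L. Here a(u, u) = ∫(u')² + (6)·∫u².
Here c = 6 ≥ 1, so a(u,u) = ∫(u')² + c∫u² ≥ ∫(u')² + ∫u² = ||u||_{H^1}², i.e. α = 1 works. No larger α is possible: a(u,u) ≥ α||u||_{H^1}² means (1−α)∫(u')² ≥ (α−c)∫u², and for the modes u_n = sin(nπ(x−x₀)/L) (x₀ the left endpoint) one has ∫u_n²/∫(u_n')² = (L/(nπ))² → 0, so a(u_n,u_n)/||u_n||_{H^1}² → 1. Hence the optimal constant is α = 1.
Therefore α = 1.


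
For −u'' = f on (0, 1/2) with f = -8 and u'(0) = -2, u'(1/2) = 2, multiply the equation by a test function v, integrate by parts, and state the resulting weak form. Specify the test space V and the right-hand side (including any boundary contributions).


V = H^1(0, 1/2) (v unrestricted at boundary; u is determined up to an additive constant); weak form: ∫_0^1/2 u'v' dx = ∫_0^1/2 (-8) v dx + 2·v(1/2) + 2·v(0) for all v ∈ V.

Multiply both sides by a test function v and integrate from 0 to 1/2:
  ∫_0^1/2 −u''(x) v(x) dx = ∫_0^1/2 f(x) v(x) dx.
Integrate the LHS by parts once:
  ∫_0^1/2 −u'' v dx = −[u'(x) v(x)]_0^1/2 + ∫_0^1/2 u'(x) v'(x) dx.
Thus ∫_0^1/2 u'(x) v'(x) dx = ∫_0^1/2 f(x) v(x) dx + [u'(x) v(x)]_0^1/2.
Choose V so that boundary terms are either known or forced to vanish.
u has inhomogeneous Neumann u'(0) = -2, u'(1/2) = 2. [u' v]_0^1/2 = (2)·v(1/2) − (-2)·v(0) = 2·v(1/2) + 2·v(0). Take V = H^1(0, 1/2); boundary term becomes part of RHS.
Weak formulation: find u (satisfying any essential BC) such that ∫_0^1/2 u'(x) v'(x) dx = ∫_0^1/2 f v dx + 2·v(1/2) + 2·v(0) for all v ∈ V (Neumann data are natural BCs: they enter the RHS as boundary terms).
Substituting f(x) = -8, the right-hand side is ∫_0^1/2 (-8) v dx + 2·v(1/2) + 2·v(0).
Compatibility check (pure Neumann): taking v ≡ 1 ∈ V gives 0 = ∫_0^1/2 f dx + (2) − (-2), i.e. ∫_0^1/2 f dx must equal u'(0) − u'(1/2) = -4. Indeed ∫_0^1/2 (-8) dx = -4, so the data are compatible. The solution is then unique only up to an additive constant (fix it e.g. by requiring ∫_0^1/2 u dx = 0).


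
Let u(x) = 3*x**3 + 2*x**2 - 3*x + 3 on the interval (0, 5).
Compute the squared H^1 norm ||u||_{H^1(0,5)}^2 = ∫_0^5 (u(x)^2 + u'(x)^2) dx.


||u||_{H^1}^2 = 7753855/42

The H^1 norm (squared) on an interval (0, L) is
  ||u||_{H^1}^2 = ∫_0^L u(x)^2 dx + ∫_0^L u'(x)^2 dx.
Compute u'(x) = 9*x**2 + 4*x - 3.
Then u(x)^2 = 9*x**6 + 12*x**5 - 14*x**4 + 6*x**3 + 21*x**2 - 18*x + 9 and u'(x)^2 = 81*x**4 + 72*x**3 - 38*x**2 - 24*x + 9.
Integrate each monomial from 0 to 5 using ∫_0^5 c·x^n dx = c·5^(n+1)/(n+1):
  ∫_0^5 u(x)^2 dx = ∫_0^5 (9*x^6 + 12*x^5 - 14*x^4 + 6*x^3 + 21*x^2 - 18*x + 9) dx. Term by term:
    ∫_0^5 9*x^6 dx = 703125/7;  ∫_0^5 12*x^5 dx = 31250;  ∫_0^5 -14*x^4 dx = -8750;
    ∫_0^5 6*x^3 dx = 1875/2;  ∫_0^5 21*x^2 dx = 875;  ∫_0^5 -18*x dx = -225;
    ∫_0^5 9 dx = 45.
  Sum: 703125/7 + 31250 − 8750 + 1875/2 + 875 − 225 + 45 = 1744105/14.
  ∫_0^5 u'(x)^2 dx = ∫_0^5 (81*x^4 + 72*x^3 - 38*x^2 - 24*x + 9) dx. Term by term:
    ∫_0^5 81*x^4 dx = 50625;  ∫_0^5 72*x^3 dx = 11250;  ∫_0^5 -38*x^2 dx = -4750/3;
    ∫_0^5 -24*x dx = -300;  ∫_0^5 9 dx = 45.
  Sum: 50625 + 11250 − 4750/3 − 300 + 45 = 180110/3.
Adding: ||u||_{H^1}^2 = 1744105/14 + 180110/3 = 7753855/42.


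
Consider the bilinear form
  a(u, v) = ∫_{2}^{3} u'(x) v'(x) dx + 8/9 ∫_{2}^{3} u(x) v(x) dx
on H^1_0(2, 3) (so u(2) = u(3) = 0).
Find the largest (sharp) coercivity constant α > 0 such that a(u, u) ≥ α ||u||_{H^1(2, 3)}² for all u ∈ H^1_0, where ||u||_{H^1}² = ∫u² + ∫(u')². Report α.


α = (8/9 + π^2)/(1 + π^2)

Coercivity of a(·,·) on H^1_0(2, 3) means a(u, u) ≥ α ||u||_{H^1}² for every u ∈ H^1_0.
The interval has length L = 1, and Poincaré/coercivity depend only on L. Here a(u, u) = ∫(u')² + (8/9)·∫u².
Here 0 < c = 8/9 < 1. The condition a(u,u) ≥ α||u||_{H^1}² reads (1−α)∫(u')² ≥ (α−c)∫u². Any admissible α is ≤ 1 (rapidly oscillating u have ∫u²/∫(u')² → 0), and α = 1 would force 0 ≥ (1−c)∫u², impossible since c < 1; so 1−α > 0. By the sharp Poincaré inequality on H^1_0 of an interval of length L, ∫(u')² ≥ (π/L)²∫u² with equality for the first sine mode sin(π(x−x₀)/L) (x₀ the left endpoint), so the inequality holds for all u iff (1−α)(π/L)² ≥ α − c, i.e. α ≤ ((π/L)² + c)/((π/L)² + 1) = (1 + c(L/π)²)/(1 + (L/π)²). With (π/L)² = π^2 and c = 8/9, the largest admissible constant is α = ((π/L)² + c)/((π/L)² + 1).
Simplifying, α = (8/9 + π^2)/(1 + π^2).
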